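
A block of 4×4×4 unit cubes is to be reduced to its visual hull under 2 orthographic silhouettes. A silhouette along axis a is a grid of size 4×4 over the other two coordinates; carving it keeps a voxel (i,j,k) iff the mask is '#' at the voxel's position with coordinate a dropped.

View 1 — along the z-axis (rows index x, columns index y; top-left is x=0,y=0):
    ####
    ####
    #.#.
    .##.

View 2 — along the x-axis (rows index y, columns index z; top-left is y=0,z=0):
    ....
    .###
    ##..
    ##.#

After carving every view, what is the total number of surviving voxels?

23 voxels

initial block: 4^3 = 64
step 1: project along z, AND mask (12/16) → |grid| = 48
step 2: project along x, AND mask (8/16) → |grid| = 23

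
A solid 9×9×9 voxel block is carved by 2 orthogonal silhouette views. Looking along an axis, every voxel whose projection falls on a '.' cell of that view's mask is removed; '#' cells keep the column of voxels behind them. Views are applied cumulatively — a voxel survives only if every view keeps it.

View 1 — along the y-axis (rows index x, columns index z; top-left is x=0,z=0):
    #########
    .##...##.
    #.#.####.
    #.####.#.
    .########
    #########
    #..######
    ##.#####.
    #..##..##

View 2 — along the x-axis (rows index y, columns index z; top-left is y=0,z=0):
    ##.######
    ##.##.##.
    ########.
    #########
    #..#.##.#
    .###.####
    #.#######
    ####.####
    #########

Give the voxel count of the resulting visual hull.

remaining voxels: 464

before carving: 729 voxels (9×9×9)
[1] y-view keeps 61 columns → grid now 549
[2] x-view keeps 68 columns → grid now 464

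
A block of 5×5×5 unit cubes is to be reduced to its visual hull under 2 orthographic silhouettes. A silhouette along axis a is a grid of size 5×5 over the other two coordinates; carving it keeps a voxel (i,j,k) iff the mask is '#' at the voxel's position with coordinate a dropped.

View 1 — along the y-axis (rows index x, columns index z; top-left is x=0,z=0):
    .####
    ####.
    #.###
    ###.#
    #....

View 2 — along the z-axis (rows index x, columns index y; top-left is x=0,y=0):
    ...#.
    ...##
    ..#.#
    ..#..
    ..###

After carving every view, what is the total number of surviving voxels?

start: 5×5×5 = 125 voxels
[1] y-view keeps 17 columns → grid now 85
[2] z-view keeps 9 columns → grid now 27

27 voxels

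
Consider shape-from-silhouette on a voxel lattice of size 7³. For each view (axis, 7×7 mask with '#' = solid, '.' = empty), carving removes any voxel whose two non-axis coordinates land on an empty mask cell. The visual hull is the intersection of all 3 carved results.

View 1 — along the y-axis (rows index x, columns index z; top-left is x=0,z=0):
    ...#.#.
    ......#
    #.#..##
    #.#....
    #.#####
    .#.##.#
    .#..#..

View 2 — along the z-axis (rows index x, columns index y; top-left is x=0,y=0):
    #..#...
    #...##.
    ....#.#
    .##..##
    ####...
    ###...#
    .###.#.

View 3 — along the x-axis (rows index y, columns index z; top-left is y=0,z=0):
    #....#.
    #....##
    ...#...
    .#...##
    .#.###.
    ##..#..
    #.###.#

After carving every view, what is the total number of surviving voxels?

start: 7×7×7 = 343 voxels
carve view 1 (along y, XZ-mask fill 21/49): 147 voxels remain
carve view 2 (along z, XY-mask fill 23/49): 71 voxels remain
carve view 3 (along x, YZ-mask fill 21/49): 26 voxels remain

voxel count = 26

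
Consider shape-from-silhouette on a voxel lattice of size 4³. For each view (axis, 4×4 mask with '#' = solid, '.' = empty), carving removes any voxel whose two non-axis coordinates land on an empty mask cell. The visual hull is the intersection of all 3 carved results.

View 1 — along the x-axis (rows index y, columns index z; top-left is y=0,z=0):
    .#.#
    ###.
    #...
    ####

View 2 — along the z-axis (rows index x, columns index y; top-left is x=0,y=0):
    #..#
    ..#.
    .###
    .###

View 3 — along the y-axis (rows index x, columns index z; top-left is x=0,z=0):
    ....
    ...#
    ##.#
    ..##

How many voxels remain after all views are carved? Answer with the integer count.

|visual hull| = 9

initial block: 4^3 = 64
carve view 1 (along x, YZ-mask fill 10/16): 40 voxels remain
carve view 2 (along z, XY-mask fill 9/16): 23 voxels remain
carve view 3 (along y, XZ-mask fill 6/16): 9 voxels remain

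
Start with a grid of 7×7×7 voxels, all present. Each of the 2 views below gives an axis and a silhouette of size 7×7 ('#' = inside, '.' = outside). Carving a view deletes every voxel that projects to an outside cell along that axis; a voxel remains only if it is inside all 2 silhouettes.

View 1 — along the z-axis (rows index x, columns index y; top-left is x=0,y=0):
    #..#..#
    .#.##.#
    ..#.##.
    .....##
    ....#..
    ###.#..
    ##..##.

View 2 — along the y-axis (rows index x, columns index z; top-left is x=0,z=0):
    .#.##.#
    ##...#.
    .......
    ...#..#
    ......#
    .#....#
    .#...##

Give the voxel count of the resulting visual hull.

voxel count = 49

full grid |V| = 343
  1. axis=2 (XY plane), |mask|=21  ⇒  voxels=147
  2. axis=1 (XZ plane), |mask|=15  ⇒  voxels=49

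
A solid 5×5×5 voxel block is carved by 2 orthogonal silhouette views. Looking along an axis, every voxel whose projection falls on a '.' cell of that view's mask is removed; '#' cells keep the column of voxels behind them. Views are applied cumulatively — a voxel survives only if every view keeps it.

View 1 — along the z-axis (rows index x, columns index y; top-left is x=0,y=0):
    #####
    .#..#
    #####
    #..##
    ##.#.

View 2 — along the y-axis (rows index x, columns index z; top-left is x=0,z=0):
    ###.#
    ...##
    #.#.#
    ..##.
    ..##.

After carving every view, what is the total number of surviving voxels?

51 voxels

before carving: 125 voxels (5×5×5)
carve view 1 (along z, XY-mask fill 18/25): 90 voxels remain
carve view 2 (along y, XZ-mask fill 13/25): 51 voxels remain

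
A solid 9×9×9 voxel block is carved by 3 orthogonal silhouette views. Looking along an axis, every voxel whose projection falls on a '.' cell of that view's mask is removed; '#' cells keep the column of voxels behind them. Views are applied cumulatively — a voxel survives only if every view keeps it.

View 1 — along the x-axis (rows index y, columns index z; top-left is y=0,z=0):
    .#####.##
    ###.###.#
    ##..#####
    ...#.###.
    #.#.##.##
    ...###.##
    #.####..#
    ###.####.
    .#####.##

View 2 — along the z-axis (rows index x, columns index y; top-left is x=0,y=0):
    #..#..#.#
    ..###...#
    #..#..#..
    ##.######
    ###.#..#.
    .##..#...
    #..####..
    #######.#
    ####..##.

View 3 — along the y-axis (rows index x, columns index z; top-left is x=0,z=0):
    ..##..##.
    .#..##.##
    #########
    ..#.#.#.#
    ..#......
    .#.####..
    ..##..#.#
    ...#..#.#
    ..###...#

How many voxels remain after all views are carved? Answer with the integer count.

voxel count = 124

initial block: 9^3 = 729
carve view 1 (along x, YZ-mask fill 56/81): 504 voxels remain
carve view 2 (along z, XY-mask fill 46/81): 282 voxels remain
carve view 3 (along y, XZ-mask fill 39/81): 124 voxels remain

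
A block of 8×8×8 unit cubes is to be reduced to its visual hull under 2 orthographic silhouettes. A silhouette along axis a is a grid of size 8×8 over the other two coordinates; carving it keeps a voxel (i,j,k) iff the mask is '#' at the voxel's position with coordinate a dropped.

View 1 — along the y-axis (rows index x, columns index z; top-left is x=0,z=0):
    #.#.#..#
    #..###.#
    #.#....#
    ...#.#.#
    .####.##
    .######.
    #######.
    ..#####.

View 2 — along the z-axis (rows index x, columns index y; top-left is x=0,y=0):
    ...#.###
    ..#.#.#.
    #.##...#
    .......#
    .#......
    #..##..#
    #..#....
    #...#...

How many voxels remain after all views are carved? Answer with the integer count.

remaining voxels: 100

start: 8×8×8 = 512 voxels
step 1: project along y, AND mask (39/64) → |grid| = 312
step 2: project along z, AND mask (21/64) → |grid| = 100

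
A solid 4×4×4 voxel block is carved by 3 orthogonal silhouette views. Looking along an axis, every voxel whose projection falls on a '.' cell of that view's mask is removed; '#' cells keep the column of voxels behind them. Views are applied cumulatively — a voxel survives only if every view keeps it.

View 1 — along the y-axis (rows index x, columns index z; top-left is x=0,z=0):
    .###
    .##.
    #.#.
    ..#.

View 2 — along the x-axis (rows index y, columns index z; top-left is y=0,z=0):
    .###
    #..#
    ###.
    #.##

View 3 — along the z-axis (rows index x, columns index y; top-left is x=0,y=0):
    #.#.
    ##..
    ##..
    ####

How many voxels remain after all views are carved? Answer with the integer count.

12 voxels

before carving: 64 voxels (4×4×4)
step 1: project along y, AND mask (8/16) → |grid| = 32
step 2: project along x, AND mask (11/16) → |grid| = 22
step 3: project along z, AND mask (10/16) → |grid| = 12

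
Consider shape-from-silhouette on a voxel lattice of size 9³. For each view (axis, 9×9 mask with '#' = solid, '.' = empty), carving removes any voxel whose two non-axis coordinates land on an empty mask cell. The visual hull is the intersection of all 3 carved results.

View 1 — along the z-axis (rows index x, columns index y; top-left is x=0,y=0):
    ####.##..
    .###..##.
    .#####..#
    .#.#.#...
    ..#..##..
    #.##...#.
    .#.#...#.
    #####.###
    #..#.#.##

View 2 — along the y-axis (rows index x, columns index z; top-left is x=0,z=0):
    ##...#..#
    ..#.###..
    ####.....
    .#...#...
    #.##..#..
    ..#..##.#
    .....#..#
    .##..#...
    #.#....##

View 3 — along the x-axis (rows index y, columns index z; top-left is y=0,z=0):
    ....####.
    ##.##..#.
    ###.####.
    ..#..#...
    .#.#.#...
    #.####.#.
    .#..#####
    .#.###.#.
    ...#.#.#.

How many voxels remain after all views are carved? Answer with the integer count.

start: 9×9×9 = 729 voxels
[1] z-view keeps 43 columns → grid now 387
[2] y-view keeps 31 columns → grid now 152
[3] x-view keeps 41 columns → grid now 78

78 voxels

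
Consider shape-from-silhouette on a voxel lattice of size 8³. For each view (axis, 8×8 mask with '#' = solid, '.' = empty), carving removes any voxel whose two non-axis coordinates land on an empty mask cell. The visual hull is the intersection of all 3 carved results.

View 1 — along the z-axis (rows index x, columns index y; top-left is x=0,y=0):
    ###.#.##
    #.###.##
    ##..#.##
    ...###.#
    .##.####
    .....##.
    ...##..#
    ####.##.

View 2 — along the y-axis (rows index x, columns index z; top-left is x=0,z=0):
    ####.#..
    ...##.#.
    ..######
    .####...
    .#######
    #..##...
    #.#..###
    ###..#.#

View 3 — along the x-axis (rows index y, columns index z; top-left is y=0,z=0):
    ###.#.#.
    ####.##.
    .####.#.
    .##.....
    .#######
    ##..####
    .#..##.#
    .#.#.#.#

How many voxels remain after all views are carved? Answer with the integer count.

|visual hull| = 117

before carving: 512 voxels (8×8×8)
  1. axis=2 (XY plane), |mask|=38  ⇒  voxels=304
  2. axis=1 (XZ plane), |mask|=38  ⇒  voxels=187
  3. axis=0 (YZ plane), |mask|=39  ⇒  voxels=117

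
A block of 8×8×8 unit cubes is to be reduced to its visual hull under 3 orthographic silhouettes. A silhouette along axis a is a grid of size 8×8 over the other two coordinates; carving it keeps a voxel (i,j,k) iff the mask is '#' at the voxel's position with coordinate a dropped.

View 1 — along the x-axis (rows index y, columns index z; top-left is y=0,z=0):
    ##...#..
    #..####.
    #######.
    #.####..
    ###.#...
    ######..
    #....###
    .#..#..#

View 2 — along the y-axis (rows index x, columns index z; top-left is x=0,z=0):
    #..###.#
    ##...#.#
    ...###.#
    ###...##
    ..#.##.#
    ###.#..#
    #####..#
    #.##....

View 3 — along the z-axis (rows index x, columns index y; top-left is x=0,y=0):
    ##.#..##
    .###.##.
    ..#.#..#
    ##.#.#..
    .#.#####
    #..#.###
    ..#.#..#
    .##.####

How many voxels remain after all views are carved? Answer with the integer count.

voxel count = 94

initial block: 8^3 = 512
after view 1 [x-axis, 37 of 64 cells solid] → remaining = 296
after view 2 [y-axis, 36 of 64 cells solid] → remaining = 169
after view 3 [z-axis, 37 of 64 cells solid] → remaining = 94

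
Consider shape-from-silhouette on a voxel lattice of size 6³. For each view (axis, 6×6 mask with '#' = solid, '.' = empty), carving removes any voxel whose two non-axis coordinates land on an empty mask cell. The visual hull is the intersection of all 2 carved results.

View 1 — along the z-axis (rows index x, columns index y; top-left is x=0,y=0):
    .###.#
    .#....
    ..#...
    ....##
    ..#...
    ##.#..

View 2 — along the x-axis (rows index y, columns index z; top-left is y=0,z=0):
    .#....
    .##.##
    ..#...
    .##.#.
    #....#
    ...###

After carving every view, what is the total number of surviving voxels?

start: 6×6×6 = 216 voxels
[1] z-view keeps 12 columns → grid now 72
[2] x-view keeps 14 columns → grid now 30

remaining voxels: 30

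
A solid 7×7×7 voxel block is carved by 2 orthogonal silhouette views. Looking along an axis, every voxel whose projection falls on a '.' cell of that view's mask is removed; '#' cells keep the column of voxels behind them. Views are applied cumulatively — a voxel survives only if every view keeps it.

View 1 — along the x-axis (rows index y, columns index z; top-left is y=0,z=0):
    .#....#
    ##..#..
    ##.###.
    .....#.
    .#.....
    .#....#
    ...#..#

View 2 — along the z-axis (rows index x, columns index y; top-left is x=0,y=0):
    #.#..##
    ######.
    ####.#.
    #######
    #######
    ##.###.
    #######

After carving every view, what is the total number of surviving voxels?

remaining voxels: 95

before carving: 343 voxels (7×7×7)
V1 x: intersect with YZ mask (16 set) -- 112 left
V2 z: intersect with XY mask (41 set) -- 95 left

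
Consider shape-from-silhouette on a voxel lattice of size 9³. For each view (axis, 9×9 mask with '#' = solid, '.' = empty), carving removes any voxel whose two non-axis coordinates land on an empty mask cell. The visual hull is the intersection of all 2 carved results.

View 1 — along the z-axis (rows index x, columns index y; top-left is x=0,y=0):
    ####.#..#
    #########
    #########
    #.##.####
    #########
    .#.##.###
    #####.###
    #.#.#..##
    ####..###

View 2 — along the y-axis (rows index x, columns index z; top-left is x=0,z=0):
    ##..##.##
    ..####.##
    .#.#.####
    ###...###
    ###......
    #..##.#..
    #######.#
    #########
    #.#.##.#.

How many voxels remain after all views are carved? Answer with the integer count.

voxel count = 381

before carving: 729 voxels (9×9×9)
step 1: project along z, AND mask (66/81) → |grid| = 594
step 2: project along y, AND mask (53/81) → |grid| = 381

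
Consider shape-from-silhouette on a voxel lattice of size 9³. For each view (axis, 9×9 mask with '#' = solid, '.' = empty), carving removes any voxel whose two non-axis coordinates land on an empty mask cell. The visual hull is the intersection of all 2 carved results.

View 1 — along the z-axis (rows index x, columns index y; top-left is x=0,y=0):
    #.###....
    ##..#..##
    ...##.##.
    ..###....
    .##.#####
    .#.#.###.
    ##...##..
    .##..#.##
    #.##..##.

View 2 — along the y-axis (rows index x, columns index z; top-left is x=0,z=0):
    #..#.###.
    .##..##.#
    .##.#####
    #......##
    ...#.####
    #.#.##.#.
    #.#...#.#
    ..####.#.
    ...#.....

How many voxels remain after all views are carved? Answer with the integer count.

188 voxels

start: 9×9×9 = 729 voxels
carve view 1 (along z, XY-mask fill 42/81): 378 voxels remain
carve view 2 (along y, XZ-mask fill 40/81): 188 voxels remain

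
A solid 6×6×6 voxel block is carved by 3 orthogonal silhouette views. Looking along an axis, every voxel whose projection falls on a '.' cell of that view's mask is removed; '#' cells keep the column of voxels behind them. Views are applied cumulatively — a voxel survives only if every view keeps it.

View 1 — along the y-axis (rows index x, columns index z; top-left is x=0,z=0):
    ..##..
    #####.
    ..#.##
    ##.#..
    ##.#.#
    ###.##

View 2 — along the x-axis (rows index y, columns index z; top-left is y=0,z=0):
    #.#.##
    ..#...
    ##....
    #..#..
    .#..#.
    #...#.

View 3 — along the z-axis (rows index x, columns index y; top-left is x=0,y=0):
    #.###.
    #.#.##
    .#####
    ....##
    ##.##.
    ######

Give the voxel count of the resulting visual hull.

initial block: 6^3 = 216
  1. axis=1 (XZ plane), |mask|=22  ⇒  voxels=132
  2. axis=0 (YZ plane), |mask|=13  ⇒  voxels=48
  3. axis=2 (XY plane), |mask|=25  ⇒  voxels=33

voxel count = 33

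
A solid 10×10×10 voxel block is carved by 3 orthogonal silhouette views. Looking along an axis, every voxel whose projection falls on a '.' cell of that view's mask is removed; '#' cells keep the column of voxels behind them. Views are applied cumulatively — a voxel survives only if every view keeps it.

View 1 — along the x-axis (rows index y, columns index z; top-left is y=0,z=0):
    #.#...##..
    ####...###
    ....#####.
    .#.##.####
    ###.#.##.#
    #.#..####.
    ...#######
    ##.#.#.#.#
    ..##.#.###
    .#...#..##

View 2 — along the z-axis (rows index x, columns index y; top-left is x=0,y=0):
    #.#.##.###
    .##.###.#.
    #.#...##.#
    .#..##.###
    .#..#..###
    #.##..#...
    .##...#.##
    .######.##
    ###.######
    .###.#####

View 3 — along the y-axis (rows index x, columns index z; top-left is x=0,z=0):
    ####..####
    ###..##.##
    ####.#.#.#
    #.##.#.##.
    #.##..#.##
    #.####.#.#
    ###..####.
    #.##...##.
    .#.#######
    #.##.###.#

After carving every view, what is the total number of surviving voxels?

|visual hull| = 253

before carving: 1000 voxels (10×10×10)
  1. axis=0 (YZ plane), |mask|=59  ⇒  voxels=590
  2. axis=2 (XY plane), |mask|=63  ⇒  voxels=369
  3. axis=1 (XZ plane), |mask|=68  ⇒  voxels=253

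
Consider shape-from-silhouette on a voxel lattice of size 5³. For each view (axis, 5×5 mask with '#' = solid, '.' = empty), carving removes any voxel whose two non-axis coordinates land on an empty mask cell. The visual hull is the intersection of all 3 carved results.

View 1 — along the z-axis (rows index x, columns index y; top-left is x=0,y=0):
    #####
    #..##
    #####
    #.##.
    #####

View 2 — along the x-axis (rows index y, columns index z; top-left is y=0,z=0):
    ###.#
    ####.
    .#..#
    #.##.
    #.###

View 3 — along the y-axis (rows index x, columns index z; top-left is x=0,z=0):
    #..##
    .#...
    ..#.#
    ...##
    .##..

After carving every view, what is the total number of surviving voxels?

start: 5×5×5 = 125 voxels
carve view 1 (along z, XY-mask fill 21/25): 105 voxels remain
carve view 2 (along x, YZ-mask fill 17/25): 71 voxels remain
carve view 3 (along y, XZ-mask fill 10/25): 28 voxels remain

remaining voxels: 28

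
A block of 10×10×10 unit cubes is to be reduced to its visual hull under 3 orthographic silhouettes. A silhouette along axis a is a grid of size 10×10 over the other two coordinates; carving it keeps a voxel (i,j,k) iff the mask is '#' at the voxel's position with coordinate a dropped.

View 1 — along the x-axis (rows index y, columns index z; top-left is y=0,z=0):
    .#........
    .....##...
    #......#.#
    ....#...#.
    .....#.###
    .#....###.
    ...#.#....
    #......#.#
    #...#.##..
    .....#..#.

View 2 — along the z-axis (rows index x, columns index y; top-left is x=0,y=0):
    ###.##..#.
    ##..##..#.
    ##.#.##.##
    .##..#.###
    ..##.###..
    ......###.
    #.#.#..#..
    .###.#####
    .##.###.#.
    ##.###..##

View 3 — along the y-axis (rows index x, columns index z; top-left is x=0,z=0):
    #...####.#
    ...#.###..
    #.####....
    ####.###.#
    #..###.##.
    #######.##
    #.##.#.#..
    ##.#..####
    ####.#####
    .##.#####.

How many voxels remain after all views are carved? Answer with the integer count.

119 voxels

initial block: 10^3 = 1000
after view 1 [x-axis, 27 of 100 cells solid] → remaining = 270
after view 2 [z-axis, 57 of 100 cells solid] → remaining = 162
after view 3 [y-axis, 66 of 100 cells solid] → remaining = 119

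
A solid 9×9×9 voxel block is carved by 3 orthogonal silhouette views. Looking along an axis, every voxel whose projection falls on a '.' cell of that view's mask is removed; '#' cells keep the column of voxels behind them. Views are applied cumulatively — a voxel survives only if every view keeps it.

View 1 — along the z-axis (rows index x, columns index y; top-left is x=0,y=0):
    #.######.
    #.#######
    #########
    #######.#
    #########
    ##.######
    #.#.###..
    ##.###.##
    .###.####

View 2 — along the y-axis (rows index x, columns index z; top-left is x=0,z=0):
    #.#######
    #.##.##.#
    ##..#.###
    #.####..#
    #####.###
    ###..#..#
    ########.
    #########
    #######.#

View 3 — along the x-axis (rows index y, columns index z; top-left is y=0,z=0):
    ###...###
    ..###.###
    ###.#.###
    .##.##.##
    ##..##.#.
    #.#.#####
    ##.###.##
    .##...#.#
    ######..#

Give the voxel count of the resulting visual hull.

start: 9×9×9 = 729 voxels
step 1: project along z, AND mask (68/81) → |grid| = 612
step 2: project along y, AND mask (64/81) → |grid| = 477
step 3: project along x, AND mask (55/81) → |grid| = 327

327 voxels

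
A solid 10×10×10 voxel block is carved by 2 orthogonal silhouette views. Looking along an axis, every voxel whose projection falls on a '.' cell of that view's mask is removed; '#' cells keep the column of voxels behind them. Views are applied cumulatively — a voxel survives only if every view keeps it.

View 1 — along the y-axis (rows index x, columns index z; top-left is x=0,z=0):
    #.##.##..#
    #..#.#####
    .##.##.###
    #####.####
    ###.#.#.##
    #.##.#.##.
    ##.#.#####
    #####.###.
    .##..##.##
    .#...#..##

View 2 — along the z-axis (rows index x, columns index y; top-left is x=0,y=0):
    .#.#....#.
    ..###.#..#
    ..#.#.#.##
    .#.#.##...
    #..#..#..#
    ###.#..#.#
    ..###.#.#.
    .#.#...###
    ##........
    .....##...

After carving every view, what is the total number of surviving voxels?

before carving: 1000 voxels (10×10×10)
carve view 1 (along y, XZ-mask fill 68/100): 680 voxels remain
carve view 2 (along z, XY-mask fill 41/100): 288 voxels remain

288 voxels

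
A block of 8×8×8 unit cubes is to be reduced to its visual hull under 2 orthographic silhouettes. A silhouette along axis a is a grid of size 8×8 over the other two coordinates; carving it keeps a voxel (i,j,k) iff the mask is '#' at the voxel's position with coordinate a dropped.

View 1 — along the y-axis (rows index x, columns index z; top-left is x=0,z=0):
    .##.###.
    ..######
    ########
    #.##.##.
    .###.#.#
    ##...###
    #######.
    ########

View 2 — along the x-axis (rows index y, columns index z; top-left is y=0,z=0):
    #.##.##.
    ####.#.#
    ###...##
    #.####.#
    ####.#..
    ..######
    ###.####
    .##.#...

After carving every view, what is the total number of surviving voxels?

initial block: 8^3 = 512
V1 y: intersect with XZ mask (49 set) -- 392 left
V2 x: intersect with YZ mask (43 set) -- 267 left

voxel count = 267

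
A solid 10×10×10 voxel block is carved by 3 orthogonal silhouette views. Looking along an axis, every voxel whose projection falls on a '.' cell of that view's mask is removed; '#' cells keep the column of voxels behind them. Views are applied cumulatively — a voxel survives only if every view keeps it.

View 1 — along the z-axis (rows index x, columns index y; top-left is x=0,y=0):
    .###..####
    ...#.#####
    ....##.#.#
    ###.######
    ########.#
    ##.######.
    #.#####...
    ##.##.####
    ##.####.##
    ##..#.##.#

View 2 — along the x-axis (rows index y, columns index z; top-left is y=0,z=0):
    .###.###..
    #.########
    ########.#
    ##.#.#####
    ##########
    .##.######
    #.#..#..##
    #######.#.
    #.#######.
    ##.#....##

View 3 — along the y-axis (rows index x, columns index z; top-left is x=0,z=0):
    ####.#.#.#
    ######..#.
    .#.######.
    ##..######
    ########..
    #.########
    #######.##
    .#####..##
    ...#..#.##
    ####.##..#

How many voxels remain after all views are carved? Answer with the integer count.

start: 10×10×10 = 1000 voxels
  1. axis=2 (XY plane), |mask|=71  ⇒  voxels=710
  2. axis=0 (YZ plane), |mask|=76  ⇒  voxels=530
  3. axis=1 (XZ plane), |mask|=73  ⇒  voxels=393

|visual hull| = 393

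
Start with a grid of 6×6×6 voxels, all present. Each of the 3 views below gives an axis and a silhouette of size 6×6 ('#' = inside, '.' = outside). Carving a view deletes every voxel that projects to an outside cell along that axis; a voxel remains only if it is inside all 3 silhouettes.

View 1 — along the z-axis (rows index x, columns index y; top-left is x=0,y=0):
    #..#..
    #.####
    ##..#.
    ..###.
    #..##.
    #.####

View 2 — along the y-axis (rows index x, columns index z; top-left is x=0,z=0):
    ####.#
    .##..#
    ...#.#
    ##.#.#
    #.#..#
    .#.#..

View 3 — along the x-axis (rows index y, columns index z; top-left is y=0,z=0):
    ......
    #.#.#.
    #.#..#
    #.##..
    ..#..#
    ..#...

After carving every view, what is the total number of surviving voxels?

voxel count = 20

before carving: 216 voxels (6×6×6)
  1. axis=2 (XY plane), |mask|=21  ⇒  voxels=126
  2. axis=1 (XZ plane), |mask|=19  ⇒  voxels=62
  3. axis=0 (YZ plane), |mask|=12  ⇒  voxels=20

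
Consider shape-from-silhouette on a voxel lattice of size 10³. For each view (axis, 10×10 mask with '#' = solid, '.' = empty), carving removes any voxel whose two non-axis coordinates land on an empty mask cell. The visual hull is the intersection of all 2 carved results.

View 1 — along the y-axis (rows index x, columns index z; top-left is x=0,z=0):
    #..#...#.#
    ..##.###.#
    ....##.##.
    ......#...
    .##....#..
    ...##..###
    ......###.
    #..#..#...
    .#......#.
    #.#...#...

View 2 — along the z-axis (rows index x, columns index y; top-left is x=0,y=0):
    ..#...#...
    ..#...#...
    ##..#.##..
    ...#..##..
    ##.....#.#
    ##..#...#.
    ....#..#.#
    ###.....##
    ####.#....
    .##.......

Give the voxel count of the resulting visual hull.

115 voxels

before carving: 1000 voxels (10×10×10)
[1] y-view keeps 34 columns → grid now 340
[2] z-view keeps 35 columns → grid now 115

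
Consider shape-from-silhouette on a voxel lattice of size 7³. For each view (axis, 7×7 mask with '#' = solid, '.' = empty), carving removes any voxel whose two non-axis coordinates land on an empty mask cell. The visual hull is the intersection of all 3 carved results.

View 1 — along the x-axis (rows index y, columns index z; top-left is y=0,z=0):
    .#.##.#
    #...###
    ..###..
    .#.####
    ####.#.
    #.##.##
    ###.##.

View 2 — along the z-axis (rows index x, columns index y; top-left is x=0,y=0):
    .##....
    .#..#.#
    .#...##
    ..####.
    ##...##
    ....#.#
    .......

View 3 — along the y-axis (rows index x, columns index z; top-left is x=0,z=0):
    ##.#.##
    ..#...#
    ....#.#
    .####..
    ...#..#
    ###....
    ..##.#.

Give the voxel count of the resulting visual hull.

full grid |V| = 343
step 1: project along x, AND mask (31/49) → |grid| = 217
step 2: project along z, AND mask (18/49) → |grid| = 81
step 3: project along y, AND mask (21/49) → |grid| = 33

33 voxels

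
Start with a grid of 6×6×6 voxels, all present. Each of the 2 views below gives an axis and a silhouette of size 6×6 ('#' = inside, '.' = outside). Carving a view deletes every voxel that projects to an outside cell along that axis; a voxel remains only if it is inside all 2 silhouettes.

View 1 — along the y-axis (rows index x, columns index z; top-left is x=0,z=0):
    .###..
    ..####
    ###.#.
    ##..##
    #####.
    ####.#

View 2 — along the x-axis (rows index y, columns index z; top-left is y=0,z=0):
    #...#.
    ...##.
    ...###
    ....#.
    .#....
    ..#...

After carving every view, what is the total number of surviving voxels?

start: 6×6×6 = 216 voxels
after view 1 [y-axis, 25 of 36 cells solid] → remaining = 150
after view 2 [x-axis, 10 of 36 cells solid] → remaining = 41

|visual hull| = 41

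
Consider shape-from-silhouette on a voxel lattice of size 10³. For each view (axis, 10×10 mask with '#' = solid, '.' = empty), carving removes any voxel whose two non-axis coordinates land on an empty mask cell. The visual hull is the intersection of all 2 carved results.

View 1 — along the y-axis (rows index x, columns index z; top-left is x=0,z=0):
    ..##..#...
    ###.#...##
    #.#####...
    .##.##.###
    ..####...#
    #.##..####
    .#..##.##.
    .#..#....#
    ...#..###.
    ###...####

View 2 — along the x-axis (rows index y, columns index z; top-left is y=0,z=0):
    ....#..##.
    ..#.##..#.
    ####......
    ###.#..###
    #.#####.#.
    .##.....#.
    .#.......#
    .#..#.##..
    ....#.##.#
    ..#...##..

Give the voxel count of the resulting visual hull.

remaining voxels: 226

start: 10×10×10 = 1000 voxels
[1] y-view keeps 53 columns → grid now 530
[2] x-view keeps 41 columns → grid now 226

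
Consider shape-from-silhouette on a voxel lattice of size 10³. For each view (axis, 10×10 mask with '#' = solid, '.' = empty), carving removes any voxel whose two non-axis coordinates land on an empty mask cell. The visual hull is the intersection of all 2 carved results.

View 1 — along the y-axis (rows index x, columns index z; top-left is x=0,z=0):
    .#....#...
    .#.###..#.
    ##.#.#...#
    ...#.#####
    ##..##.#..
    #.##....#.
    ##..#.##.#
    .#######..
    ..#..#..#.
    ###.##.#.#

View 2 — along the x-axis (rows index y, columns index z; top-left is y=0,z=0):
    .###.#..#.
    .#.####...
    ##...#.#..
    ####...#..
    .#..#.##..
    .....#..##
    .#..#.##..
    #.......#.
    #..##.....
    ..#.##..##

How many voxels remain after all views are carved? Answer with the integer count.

210 voxels

full grid |V| = 1000
V1 y: intersect with XZ mask (50 set) -- 500 left
V2 x: intersect with YZ mask (40 set) -- 210 left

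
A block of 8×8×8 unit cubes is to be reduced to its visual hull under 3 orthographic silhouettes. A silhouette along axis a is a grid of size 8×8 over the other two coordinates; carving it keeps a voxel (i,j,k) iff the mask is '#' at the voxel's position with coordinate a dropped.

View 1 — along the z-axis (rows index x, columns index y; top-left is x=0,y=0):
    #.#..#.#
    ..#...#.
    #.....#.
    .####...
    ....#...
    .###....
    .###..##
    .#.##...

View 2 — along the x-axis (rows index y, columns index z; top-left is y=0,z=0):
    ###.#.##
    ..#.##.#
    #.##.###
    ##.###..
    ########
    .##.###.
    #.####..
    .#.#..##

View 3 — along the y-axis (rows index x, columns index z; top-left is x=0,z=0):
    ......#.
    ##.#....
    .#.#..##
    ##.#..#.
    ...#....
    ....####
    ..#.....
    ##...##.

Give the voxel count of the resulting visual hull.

initial block: 8^3 = 512
after view 1 [z-axis, 24 of 64 cells solid] → remaining = 192
after view 2 [x-axis, 43 of 64 cells solid] → remaining = 130
after view 3 [y-axis, 22 of 64 cells solid] → remaining = 42

remaining voxels: 42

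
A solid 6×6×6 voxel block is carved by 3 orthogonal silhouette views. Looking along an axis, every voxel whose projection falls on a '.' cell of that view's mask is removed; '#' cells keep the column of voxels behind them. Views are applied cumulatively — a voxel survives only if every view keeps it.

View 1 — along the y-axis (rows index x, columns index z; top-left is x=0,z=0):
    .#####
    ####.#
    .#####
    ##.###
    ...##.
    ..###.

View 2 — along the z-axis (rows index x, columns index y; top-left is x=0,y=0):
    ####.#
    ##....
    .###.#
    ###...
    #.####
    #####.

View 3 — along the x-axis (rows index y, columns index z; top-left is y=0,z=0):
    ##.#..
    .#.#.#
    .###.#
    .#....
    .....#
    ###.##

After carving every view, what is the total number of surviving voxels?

remaining voxels: 48

start: 6×6×6 = 216 voxels
  1. axis=1 (XZ plane), |mask|=25  ⇒  voxels=150
  2. axis=2 (XY plane), |mask|=24  ⇒  voxels=95
  3. axis=0 (YZ plane), |mask|=17  ⇒  voxels=48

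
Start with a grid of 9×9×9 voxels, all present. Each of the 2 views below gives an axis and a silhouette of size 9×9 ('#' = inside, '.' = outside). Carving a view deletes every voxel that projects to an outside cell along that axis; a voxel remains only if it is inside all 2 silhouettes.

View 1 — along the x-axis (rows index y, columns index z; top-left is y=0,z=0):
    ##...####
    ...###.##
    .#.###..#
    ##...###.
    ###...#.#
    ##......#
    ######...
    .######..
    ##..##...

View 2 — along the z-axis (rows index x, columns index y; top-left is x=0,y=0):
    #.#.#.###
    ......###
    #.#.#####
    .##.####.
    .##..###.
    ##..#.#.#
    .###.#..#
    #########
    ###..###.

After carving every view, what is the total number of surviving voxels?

start: 9×9×9 = 729 voxels
after view 1 [x-axis, 45 of 81 cells solid] → remaining = 405
after view 2 [z-axis, 52 of 81 cells solid] → remaining = 262

voxel count = 262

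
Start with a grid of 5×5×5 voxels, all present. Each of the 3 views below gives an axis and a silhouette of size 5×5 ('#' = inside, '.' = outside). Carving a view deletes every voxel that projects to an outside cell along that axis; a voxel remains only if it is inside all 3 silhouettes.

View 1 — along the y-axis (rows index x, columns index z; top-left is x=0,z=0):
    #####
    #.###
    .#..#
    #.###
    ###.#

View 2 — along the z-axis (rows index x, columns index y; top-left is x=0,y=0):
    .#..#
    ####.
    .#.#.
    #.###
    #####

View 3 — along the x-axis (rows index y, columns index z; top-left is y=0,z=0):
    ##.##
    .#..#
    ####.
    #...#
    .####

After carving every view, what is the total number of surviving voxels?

initial block: 5^3 = 125
carve view 1 (along y, XZ-mask fill 19/25): 95 voxels remain
carve view 2 (along z, XY-mask fill 17/25): 66 voxels remain
carve view 3 (along x, YZ-mask fill 16/25): 42 voxels remain

remaining voxels: 42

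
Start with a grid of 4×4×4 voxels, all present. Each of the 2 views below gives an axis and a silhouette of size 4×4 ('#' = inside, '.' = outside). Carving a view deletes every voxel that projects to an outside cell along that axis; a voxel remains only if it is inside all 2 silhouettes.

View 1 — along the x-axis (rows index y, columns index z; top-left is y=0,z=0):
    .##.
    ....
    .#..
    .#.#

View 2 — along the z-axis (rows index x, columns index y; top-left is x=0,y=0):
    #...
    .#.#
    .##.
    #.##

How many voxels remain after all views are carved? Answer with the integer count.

10 voxels

start: 4×4×4 = 64 voxels
step 1: project along x, AND mask (5/16) → |grid| = 20
step 2: project along z, AND mask (8/16) → |grid| = 10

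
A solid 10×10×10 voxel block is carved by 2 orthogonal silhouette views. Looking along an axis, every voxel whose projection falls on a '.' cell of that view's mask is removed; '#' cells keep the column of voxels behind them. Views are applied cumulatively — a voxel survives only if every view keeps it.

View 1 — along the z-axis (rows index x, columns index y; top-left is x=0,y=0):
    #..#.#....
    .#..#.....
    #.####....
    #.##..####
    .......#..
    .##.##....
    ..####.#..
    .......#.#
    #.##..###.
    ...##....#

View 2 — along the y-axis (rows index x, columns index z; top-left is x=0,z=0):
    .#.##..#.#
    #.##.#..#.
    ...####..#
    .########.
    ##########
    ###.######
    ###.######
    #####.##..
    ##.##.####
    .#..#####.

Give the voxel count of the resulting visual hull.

start: 10×10×10 = 1000 voxels
  1. axis=2 (XY plane), |mask|=38  ⇒  voxels=380
  2. axis=1 (XZ plane), |mask|=72  ⇒  voxels=277

voxel count = 277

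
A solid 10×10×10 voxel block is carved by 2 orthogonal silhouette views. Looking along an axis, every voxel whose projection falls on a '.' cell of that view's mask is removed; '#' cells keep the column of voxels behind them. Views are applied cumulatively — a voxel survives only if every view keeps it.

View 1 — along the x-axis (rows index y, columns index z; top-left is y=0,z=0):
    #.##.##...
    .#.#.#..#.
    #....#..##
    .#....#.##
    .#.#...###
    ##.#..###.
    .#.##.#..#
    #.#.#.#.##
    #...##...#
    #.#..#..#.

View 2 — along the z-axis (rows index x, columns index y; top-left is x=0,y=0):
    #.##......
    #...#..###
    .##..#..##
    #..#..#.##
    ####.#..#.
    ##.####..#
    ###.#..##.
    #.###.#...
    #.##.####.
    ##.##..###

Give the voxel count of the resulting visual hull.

remaining voxels: 258

initial block: 10^3 = 1000
step 1: project along x, AND mask (47/100) → |grid| = 470
step 2: project along z, AND mask (56/100) → |grid| = 258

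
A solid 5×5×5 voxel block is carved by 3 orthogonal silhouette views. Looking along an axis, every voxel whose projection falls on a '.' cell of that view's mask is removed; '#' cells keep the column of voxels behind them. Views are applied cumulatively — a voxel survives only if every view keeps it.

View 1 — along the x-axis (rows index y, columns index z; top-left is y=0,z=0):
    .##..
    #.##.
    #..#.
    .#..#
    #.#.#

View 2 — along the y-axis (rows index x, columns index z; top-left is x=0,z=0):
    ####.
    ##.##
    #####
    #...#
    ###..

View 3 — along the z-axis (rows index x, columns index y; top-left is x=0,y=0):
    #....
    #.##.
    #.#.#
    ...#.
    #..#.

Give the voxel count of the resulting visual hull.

before carving: 125 voxels (5×5×5)
after view 1 [x-axis, 12 of 25 cells solid] → remaining = 60
after view 2 [y-axis, 18 of 25 cells solid] → remaining = 44
after view 3 [z-axis, 10 of 25 cells solid] → remaining = 18

remaining voxels: 18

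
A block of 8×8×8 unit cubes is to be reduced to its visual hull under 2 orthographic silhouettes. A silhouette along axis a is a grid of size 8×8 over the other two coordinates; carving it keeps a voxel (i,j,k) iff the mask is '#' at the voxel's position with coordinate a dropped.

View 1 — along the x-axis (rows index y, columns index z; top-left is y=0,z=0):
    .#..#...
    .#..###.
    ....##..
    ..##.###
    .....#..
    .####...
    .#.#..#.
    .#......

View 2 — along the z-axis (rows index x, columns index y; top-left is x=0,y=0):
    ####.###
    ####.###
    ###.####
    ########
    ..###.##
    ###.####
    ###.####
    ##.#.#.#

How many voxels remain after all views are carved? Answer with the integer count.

voxel count = 143

initial block: 8^3 = 512
V1 x: intersect with YZ mask (22 set) -- 176 left
V2 z: intersect with XY mask (53 set) -- 143 left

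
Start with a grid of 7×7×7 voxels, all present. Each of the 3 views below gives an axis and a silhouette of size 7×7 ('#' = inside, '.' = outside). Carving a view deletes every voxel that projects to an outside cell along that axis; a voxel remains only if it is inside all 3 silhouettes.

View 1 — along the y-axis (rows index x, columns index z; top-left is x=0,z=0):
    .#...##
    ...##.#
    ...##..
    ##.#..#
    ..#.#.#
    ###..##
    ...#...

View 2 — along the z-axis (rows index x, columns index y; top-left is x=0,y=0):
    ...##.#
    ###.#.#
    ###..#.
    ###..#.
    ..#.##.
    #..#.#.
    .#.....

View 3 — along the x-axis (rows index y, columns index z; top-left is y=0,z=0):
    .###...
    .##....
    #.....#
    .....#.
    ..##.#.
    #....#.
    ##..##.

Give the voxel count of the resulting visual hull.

22 voxels

before carving: 343 voxels (7×7×7)
after view 1 [y-axis, 21 of 49 cells solid] → remaining = 147
after view 2 [z-axis, 23 of 49 cells solid] → remaining = 73
after view 3 [x-axis, 17 of 49 cells solid] → remaining = 22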